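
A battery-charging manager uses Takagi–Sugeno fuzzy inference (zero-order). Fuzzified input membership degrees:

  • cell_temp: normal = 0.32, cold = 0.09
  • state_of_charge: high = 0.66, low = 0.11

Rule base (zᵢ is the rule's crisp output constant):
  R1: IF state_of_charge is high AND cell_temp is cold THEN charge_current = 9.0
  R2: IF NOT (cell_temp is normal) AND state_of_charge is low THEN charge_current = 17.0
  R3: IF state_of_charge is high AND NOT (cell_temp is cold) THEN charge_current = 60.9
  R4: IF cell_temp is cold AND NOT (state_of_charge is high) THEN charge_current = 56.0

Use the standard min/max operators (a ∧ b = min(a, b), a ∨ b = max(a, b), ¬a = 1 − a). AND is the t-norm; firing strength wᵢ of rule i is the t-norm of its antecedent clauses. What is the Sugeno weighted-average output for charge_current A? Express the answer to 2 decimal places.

R1 (z=9.0): high=0.66, cold=0.09; AND[min(a, b)] → w = 0.09
R2 (z=17.0): ¬normal=1−0.32=0.68, low=0.11; AND[min(a, b)] → w = 0.11
R3 (z=60.9): high=0.66, ¬cold=1−0.09=0.91; AND[min(a, b)] → w = 0.66
R4 (z=56.0): cold=0.09, ¬high=1−0.66=0.34; AND[min(a, b)] → w = 0.09
Weighted average = (0.09·9.0 + 0.11·17.0 + 0.66·60.9 + 0.09·56.0) / (0.09 + 0.11 + 0.66 + 0.09)
  = 47.9140 / 0.9500 = 50.44

50.44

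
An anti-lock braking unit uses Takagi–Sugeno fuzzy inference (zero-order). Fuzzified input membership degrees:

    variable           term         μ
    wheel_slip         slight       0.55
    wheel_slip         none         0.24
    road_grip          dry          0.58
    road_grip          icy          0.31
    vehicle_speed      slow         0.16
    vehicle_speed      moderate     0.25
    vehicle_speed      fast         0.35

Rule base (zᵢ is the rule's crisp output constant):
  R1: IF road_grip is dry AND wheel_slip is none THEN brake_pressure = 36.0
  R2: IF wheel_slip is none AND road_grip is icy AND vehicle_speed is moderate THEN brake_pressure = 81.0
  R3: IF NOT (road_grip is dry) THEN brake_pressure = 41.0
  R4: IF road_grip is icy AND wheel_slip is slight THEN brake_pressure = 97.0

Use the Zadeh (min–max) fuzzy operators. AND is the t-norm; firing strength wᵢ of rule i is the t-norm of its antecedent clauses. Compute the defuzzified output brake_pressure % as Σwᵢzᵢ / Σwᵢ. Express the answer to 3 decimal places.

62.289

R1 (z=36.0): dry=0.58, none=0.24; AND[min(a, b)] → w = 0.24
R2 (z=81.0): none=0.24, icy=0.31, moderate=0.25; AND[min(a, b)] → w = 0.24
R3 (z=41.0): ¬dry=1−0.58=0.42 → w = 0.42
R4 (z=97.0): icy=0.31, slight=0.55; AND[min(a, b)] → w = 0.31
Weighted average = (0.24·36.0 + 0.24·81.0 + 0.42·41.0 + 0.31·97.0) / (0.24 + 0.24 + 0.42 + 0.31)
  = 75.3700 / 1.2100 = 62.289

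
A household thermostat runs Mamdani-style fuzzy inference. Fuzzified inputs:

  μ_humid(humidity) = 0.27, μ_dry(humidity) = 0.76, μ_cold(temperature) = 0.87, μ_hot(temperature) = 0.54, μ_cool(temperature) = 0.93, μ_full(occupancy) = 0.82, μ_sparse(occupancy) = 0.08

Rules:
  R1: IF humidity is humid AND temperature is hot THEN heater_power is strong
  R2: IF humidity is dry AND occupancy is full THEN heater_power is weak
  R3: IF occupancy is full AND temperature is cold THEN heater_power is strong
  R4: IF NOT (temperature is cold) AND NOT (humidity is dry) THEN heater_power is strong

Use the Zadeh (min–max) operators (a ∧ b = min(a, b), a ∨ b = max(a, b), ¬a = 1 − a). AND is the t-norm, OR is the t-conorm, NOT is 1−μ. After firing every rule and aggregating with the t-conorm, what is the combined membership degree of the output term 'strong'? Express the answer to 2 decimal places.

R1: humid=0.27, hot=0.54; AND[min(a, b)] → w = 0.27
R2: dry=0.76, full=0.82; AND[min(a, b)] → w = 0.76
R3: full=0.82, cold=0.87; AND[min(a, b)] → w = 0.82
R4: ¬cold=1−0.87=0.13, ¬dry=1−0.76=0.24; AND[min(a, b)] → w = 0.13
Rules with consequent 'strong': {R1, R3, R4} → strengths 0.27, 0.82, 0.13
Aggregate via t-conorm [max(a, b)]: 0.82

0.82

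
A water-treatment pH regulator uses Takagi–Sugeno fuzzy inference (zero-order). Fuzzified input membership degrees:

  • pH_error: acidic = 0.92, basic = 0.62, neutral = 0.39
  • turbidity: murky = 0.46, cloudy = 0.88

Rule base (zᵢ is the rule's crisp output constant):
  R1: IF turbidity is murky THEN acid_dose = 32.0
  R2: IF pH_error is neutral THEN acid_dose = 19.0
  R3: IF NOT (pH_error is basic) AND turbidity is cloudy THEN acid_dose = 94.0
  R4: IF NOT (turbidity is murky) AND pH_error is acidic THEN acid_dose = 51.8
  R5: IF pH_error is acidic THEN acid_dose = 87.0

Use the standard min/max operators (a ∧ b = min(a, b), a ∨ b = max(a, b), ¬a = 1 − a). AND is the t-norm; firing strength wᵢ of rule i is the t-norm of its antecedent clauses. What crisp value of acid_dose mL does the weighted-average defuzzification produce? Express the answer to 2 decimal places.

R1 (z=32.0): murky=0.46 → w = 0.46
R2 (z=19.0): neutral=0.39 → w = 0.39
R3 (z=94.0): ¬basic=1−0.62=0.38, cloudy=0.88; AND[min(a, b)] → w = 0.38
R4 (z=51.8): ¬murky=1−0.46=0.54, acidic=0.92; AND[min(a, b)] → w = 0.54
R5 (z=87.0): acidic=0.92 → w = 0.92
Weighted average = (0.46·32.0 + 0.39·19.0 + 0.38·94.0 + 0.54·51.8 + 0.92·87.0) / (0.46 + 0.39 + 0.38 + 0.54 + 0.92)
  = 165.8620 / 2.6900 = 61.66

61.66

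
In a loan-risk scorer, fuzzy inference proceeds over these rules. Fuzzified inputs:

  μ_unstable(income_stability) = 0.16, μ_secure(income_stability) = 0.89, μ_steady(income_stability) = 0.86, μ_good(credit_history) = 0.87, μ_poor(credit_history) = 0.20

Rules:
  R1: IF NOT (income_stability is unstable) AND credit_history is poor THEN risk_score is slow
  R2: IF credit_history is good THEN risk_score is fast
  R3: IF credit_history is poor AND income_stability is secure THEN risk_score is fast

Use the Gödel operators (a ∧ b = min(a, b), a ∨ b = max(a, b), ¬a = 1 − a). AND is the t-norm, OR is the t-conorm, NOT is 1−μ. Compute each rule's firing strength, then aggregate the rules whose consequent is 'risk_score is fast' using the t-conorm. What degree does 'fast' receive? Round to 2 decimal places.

R1: ¬unstable=1−0.16=0.84, poor=0.20; AND[min(a, b)] → w = 0.20
R2: good=0.87 → w = 0.87
R3: poor=0.20, secure=0.89; AND[min(a, b)] → w = 0.20
Rules with consequent 'fast': {R2, R3} → strengths 0.87, 0.20
Aggregate via t-conorm [max(a, b)]: 0.87

0.87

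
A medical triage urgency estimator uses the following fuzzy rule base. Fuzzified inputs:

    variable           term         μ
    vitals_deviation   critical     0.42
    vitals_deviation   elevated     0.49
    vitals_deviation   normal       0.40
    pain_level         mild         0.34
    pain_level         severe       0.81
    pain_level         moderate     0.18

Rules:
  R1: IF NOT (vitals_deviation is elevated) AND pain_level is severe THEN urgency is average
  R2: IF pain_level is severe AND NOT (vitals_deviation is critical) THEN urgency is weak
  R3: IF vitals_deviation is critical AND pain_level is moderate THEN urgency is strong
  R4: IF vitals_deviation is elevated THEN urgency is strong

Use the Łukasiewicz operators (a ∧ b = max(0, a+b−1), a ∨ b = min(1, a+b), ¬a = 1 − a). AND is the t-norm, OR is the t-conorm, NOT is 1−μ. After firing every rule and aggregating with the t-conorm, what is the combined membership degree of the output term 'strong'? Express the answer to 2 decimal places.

R1: ¬elevated=1−0.49=0.51, severe=0.81; AND[max(0, a+b−1)] → w = 0.32
R2: severe=0.81, ¬critical=1−0.42=0.58; AND[max(0, a+b−1)] → w = 0.39
R3: critical=0.42, moderate=0.18; AND[max(0, a+b−1)] → w = 0.00
R4: elevated=0.49 → w = 0.49
Rules with consequent 'strong': {R3, R4} → strengths 0.00, 0.49
Aggregate via t-conorm [min(1, a+b)]: 0.49

0.49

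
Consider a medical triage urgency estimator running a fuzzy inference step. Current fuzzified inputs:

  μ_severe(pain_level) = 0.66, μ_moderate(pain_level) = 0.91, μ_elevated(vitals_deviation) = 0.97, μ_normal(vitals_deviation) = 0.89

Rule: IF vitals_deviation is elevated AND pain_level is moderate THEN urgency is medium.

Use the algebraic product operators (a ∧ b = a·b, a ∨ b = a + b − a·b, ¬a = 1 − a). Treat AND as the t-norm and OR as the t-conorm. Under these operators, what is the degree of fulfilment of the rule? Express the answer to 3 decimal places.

firing strength: elevated=0.97, moderate=0.91; AND[a·b] → w = 0.8827

0.883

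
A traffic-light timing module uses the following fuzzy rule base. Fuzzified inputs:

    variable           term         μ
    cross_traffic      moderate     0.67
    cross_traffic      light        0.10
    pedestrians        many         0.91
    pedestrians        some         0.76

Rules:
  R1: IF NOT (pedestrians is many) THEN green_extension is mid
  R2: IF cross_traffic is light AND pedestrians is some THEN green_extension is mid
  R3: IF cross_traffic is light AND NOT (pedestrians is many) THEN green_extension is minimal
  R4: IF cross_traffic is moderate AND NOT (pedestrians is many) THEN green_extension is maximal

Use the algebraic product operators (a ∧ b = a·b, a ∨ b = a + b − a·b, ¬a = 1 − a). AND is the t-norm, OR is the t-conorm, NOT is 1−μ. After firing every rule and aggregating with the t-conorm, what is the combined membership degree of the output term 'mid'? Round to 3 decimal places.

R1: ¬many=1−0.91=0.09 → w = 0.0900
R2: light=0.10, some=0.76; AND[a·b] → w = 0.0760
R3: light=0.10, ¬many=1−0.91=0.09; AND[a·b] → w = 0.0090
R4: moderate=0.67, ¬many=1−0.91=0.09; AND[a·b] → w = 0.0603
Rules with consequent 'mid': {R1, R2} → strengths 0.0900, 0.0760
Aggregate via t-conorm [a + b − a·b]: 0.1592

0.159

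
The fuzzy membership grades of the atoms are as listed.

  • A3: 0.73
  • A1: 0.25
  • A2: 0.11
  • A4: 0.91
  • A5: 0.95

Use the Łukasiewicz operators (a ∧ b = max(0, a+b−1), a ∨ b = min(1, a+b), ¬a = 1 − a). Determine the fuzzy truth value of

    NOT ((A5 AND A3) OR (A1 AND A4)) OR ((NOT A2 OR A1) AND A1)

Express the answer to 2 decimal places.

0.41

A5 AND A3 = max(0, a+b−1) on (0.95, 0.73) = 0.68
A1 AND A4 = max(0, a+b−1) on (0.25, 0.91) = 0.16
(A5 AND A3) OR (A1 AND A4) = min(1, a+b) on (0.68, 0.16) = 0.84
NOT ((A5 AND A3) OR (A1 AND A4)) = 1 − 0.84 = 0.16
NOT A2 = 1 − 0.11 = 0.89
NOT A2 OR A1 = min(1, a+b) on (0.89, 0.25) = 1.00
(NOT A2 OR A1) AND A1 = max(0, a+b−1) on (1.00, 0.25) = 0.25
NOT ((A5 AND A3) OR (A1 AND A4)) OR ((NOT A2 OR A1) AND A1) = min(1, a+b) on (0.16, 0.25) = 0.41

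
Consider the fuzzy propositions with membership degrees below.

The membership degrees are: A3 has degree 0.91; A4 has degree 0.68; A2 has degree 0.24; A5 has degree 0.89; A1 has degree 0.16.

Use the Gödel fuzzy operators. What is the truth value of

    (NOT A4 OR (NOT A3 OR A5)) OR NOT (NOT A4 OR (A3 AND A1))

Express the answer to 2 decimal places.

NOT A4 = 1 − 0.68 = 0.32
NOT A3 = 1 − 0.91 = 0.09
NOT A3 OR A5 = max(a, b) on (0.09, 0.89) = 0.89
NOT A4 OR (NOT A3 OR A5) = max(a, b) on (0.32, 0.89) = 0.89
NOT A4 = 1 − 0.68 = 0.32
A3 AND A1 = min(a, b) on (0.91, 0.16) = 0.16
NOT A4 OR (A3 AND A1) = max(a, b) on (0.32, 0.16) = 0.32
NOT (NOT A4 OR (A3 AND A1)) = 1 − 0.32 = 0.68
(NOT A4 OR (NOT A3 OR A5)) OR NOT (NOT A4 OR (A3 AND A1)) = max(a, b) on (0.89, 0.68) = 0.89

0.89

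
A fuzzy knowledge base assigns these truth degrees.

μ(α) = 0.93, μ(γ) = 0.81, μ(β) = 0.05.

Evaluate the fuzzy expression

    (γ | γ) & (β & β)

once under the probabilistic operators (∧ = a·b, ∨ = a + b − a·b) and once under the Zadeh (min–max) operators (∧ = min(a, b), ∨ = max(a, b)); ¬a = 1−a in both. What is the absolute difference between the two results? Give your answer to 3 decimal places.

Under probabilistic:
  γ | γ = a + b − a·b on (0.8100, 0.8100) = 0.9639
  β & β = a·b on (0.0500, 0.0500) = 0.0025
  (γ | γ) & (β & β) = a·b on (0.9639, 0.0025) = 0.0024
  → value = 0.0024
Under Zadeh (min–max):
  γ | γ = max(a, b) on (0.81, 0.81) = 0.81
  β & β = min(a, b) on (0.05, 0.05) = 0.05
  (γ | γ) & (β & β) = min(a, b) on (0.81, 0.05) = 0.05
  → value = 0.0500
|0.0024 − 0.0500| = 0.048

0.048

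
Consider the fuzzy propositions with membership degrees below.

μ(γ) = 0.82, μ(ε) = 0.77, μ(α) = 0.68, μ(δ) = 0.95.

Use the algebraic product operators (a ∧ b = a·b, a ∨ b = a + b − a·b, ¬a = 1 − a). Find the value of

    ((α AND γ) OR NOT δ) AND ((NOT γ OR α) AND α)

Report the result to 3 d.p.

α AND γ = a·b on (0.6800, 0.8200) = 0.5576
NOT δ = 1 − 0.9500 = 0.0500
(α AND γ) OR NOT δ = a + b − a·b on (0.5576, 0.0500) = 0.5797
NOT γ = 1 − 0.8200 = 0.1800
NOT γ OR α = a + b − a·b on (0.1800, 0.6800) = 0.7376
(NOT γ OR α) AND α = a·b on (0.7376, 0.6800) = 0.5016
((α AND γ) OR NOT δ) AND ((NOT γ OR α) AND α) = a·b on (0.5797, 0.5016) = 0.2908

0.291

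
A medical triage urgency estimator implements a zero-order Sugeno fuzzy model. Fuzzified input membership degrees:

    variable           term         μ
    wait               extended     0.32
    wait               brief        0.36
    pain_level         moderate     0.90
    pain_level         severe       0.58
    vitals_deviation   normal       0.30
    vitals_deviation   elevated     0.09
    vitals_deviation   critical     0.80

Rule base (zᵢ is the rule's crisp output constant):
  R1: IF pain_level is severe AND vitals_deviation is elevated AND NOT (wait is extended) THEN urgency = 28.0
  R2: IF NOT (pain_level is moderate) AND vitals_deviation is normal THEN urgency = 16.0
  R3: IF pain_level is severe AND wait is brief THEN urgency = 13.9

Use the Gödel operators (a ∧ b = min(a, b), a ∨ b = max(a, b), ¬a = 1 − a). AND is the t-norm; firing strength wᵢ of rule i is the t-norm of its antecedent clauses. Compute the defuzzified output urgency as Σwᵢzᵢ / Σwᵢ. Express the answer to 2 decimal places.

16.59

R1 (z=28.0): severe=0.58, elevated=0.09, ¬extended=1−0.32=0.68; AND[min(a, b)] → w = 0.09
R2 (z=16.0): ¬moderate=1−0.90=0.10, normal=0.30; AND[min(a, b)] → w = 0.10
R3 (z=13.9): severe=0.58, brief=0.36; AND[min(a, b)] → w = 0.36
Weighted average = (0.09·28.0 + 0.10·16.0 + 0.36·13.9) / (0.09 + 0.10 + 0.36)
  = 9.1240 / 0.5500 = 16.59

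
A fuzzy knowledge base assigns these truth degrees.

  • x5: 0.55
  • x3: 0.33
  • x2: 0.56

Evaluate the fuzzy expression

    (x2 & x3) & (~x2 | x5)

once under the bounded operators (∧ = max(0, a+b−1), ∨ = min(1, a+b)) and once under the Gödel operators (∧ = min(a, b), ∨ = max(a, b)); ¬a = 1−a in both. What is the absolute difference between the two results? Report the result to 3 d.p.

0.330

Under bounded:
  x2 & x3 = max(0, a+b−1) on (0.56, 0.33) = 0.00
  ~x2 = 1 − 0.56 = 0.44
  ~x2 | x5 = min(1, a+b) on (0.44, 0.55) = 0.99
  (x2 & x3) & (~x2 | x5) = max(0, a+b−1) on (0.00, 0.99) = 0.00
  → value = 0.0000
Under Gödel:
  x2 & x3 = min(a, b) on (0.56, 0.33) = 0.33
  ~x2 = 1 − 0.56 = 0.44
  ~x2 | x5 = max(a, b) on (0.44, 0.55) = 0.55
  (x2 & x3) & (~x2 | x5) = min(a, b) on (0.33, 0.55) = 0.33
  → value = 0.3300
|0.0000 − 0.3300| = 0.330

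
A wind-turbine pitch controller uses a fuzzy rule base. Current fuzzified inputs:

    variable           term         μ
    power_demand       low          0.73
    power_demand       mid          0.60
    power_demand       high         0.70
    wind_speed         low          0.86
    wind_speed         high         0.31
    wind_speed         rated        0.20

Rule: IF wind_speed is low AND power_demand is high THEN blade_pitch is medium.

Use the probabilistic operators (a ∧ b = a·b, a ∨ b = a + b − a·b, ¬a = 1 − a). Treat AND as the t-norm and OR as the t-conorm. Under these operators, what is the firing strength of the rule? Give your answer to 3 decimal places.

0.602

firing strength: low=0.86, high=0.70; AND[a·b] → w = 0.6020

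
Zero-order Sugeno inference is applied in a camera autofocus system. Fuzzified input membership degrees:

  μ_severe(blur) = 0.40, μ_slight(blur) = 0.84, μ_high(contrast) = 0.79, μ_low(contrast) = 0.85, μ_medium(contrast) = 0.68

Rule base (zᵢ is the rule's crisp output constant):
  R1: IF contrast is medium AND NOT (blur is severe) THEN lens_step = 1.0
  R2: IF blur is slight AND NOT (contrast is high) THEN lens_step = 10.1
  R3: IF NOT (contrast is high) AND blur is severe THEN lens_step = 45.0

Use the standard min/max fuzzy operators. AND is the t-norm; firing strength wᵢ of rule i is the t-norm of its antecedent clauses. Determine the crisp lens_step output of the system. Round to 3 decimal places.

R1 (z=1.0): medium=0.68, ¬severe=1−0.40=0.60; AND[min(a, b)] → w = 0.60
R2 (z=10.1): slight=0.84, ¬high=1−0.79=0.21; AND[min(a, b)] → w = 0.21
R3 (z=45.0): ¬high=1−0.79=0.21, severe=0.40; AND[min(a, b)] → w = 0.21
Weighted average = (0.60·1.0 + 0.21·10.1 + 0.21·45.0) / (0.60 + 0.21 + 0.21)
  = 12.1710 / 1.0200 = 11.932

11.932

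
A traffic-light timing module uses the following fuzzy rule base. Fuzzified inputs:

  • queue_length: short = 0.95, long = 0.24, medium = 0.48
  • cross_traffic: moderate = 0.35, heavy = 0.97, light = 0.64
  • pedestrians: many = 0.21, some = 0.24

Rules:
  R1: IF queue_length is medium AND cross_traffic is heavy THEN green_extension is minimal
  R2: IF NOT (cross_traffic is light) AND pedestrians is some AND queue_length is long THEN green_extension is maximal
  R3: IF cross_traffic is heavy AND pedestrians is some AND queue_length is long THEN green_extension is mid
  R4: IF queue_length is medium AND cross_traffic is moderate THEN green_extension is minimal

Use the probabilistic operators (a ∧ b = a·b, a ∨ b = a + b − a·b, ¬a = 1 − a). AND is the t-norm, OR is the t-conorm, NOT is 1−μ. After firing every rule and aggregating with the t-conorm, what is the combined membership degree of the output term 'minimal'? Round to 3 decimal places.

0.555

R1: medium=0.48, heavy=0.97; AND[a·b] → w = 0.4656
R2: ¬light=1−0.64=0.36, some=0.24, long=0.24; AND[a·b] → w = 0.0207
R3: heavy=0.97, some=0.24, long=0.24; AND[a·b] → w = 0.0559
R4: medium=0.48, moderate=0.35; AND[a·b] → w = 0.1680
Rules with consequent 'minimal': {R1, R4} → strengths 0.4656, 0.1680
Aggregate via t-conorm [a + b − a·b]: 0.5554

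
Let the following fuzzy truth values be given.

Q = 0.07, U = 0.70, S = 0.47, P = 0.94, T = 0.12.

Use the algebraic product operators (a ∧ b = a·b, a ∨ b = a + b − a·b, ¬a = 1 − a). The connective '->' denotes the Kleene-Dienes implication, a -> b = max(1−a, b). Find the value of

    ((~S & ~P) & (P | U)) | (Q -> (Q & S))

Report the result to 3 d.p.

~S = 1 − 0.4700 = 0.5300
~P = 1 − 0.9400 = 0.0600
~S & ~P = a·b on (0.5300, 0.0600) = 0.0318
P | U = a + b − a·b on (0.9400, 0.7000) = 0.9820
(~S & ~P) & (P | U) = a·b on (0.0318, 0.9820) = 0.0312
Q & S = a·b on (0.0700, 0.4700) = 0.0329
Q -> (Q & S)  [Kleene-Dienes: max(1−a, b)] with a=0.0700, b=0.0329 → 0.9300
((~S & ~P) & (P | U)) | (Q -> (Q & S)) = a + b − a·b on (0.0312, 0.9300) = 0.9322

0.932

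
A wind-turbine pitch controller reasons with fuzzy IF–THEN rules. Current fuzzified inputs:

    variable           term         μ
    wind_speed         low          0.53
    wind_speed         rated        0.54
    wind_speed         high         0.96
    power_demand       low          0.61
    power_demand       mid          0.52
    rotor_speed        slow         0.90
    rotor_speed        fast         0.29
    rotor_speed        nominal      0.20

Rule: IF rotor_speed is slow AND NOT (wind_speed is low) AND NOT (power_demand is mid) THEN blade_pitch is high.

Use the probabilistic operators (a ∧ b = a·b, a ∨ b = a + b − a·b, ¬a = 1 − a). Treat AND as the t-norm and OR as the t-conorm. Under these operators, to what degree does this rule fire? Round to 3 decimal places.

firing strength: slow=0.90, ¬low=1−0.53=0.47, ¬mid=1−0.52=0.48; AND[a·b] → w = 0.2030

0.203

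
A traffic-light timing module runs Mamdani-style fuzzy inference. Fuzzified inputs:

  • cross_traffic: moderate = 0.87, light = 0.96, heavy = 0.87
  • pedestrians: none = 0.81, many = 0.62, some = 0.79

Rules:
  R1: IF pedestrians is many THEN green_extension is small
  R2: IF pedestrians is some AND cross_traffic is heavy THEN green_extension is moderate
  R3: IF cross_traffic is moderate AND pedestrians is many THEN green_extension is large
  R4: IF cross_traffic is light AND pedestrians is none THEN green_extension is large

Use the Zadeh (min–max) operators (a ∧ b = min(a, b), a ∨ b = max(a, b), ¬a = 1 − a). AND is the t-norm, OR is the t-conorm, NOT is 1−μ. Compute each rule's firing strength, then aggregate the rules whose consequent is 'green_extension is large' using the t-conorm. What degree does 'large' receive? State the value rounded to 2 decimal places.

R1: many=0.62 → w = 0.62
R2: some=0.79, heavy=0.87; AND[min(a, b)] → w = 0.79
R3: moderate=0.87, many=0.62; AND[min(a, b)] → w = 0.62
R4: light=0.96, none=0.81; AND[min(a, b)] → w = 0.81
Rules with consequent 'large': {R3, R4} → strengths 0.62, 0.81
Aggregate via t-conorm [max(a, b)]: 0.81

0.81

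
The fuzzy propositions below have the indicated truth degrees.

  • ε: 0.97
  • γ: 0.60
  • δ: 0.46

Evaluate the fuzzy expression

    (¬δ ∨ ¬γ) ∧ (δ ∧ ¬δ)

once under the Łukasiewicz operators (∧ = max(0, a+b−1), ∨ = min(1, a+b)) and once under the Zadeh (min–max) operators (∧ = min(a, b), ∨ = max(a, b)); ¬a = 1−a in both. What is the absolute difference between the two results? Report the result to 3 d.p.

0.460

Under Łukasiewicz:
  ¬δ = 1 − 0.46 = 0.54
  ¬γ = 1 − 0.60 = 0.40
  ¬δ ∨ ¬γ = min(1, a+b) on (0.54, 0.40) = 0.94
  ¬δ = 1 − 0.46 = 0.54
  δ ∧ ¬δ = max(0, a+b−1) on (0.46, 0.54) = 0.00
  (¬δ ∨ ¬γ) ∧ (δ ∧ ¬δ) = max(0, a+b−1) on (0.94, 0.00) = 0.00
  → value = 0.0000
Under Zadeh (min–max):
  ¬δ = 1 − 0.46 = 0.54
  ¬γ = 1 − 0.60 = 0.40
  ¬δ ∨ ¬γ = max(a, b) on (0.54, 0.40) = 0.54
  ¬δ = 1 − 0.46 = 0.54
  δ ∧ ¬δ = min(a, b) on (0.46, 0.54) = 0.46
  (¬δ ∨ ¬γ) ∧ (δ ∧ ¬δ) = min(a, b) on (0.54, 0.46) = 0.46
  → value = 0.4600
|0.0000 − 0.4600| = 0.460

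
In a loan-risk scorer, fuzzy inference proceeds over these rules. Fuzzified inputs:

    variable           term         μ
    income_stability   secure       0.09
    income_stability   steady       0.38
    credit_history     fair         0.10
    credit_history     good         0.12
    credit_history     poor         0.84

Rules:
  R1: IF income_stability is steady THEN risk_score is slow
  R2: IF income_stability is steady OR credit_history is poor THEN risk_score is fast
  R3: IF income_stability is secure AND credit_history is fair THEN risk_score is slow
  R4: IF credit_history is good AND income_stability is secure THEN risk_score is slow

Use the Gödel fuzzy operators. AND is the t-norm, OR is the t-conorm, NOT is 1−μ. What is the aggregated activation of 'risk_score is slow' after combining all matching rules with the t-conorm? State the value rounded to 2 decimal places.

0.38

R1: steady=0.38 → w = 0.38
R2: steady=0.38, poor=0.84; OR[max(a, b)] → w = 0.84
R3: secure=0.09, fair=0.10; AND[min(a, b)] → w = 0.09
R4: good=0.12, secure=0.09; AND[min(a, b)] → w = 0.09
Rules with consequent 'slow': {R1, R3, R4} → strengths 0.38, 0.09, 0.09
Aggregate via t-conorm [max(a, b)]: 0.38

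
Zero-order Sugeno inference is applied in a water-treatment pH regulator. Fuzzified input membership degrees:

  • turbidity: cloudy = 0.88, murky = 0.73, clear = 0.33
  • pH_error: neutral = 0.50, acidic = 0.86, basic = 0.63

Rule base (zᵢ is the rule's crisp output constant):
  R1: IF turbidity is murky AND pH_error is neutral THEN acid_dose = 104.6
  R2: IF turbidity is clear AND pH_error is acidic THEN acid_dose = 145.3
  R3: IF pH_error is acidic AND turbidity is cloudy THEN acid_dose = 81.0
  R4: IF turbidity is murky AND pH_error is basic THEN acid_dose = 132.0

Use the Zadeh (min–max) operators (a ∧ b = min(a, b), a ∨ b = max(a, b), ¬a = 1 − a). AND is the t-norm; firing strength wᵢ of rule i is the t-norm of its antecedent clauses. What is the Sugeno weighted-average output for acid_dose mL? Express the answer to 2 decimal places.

109.08

R1 (z=104.6): murky=0.73, neutral=0.50; AND[min(a, b)] → w = 0.50
R2 (z=145.3): clear=0.33, acidic=0.86; AND[min(a, b)] → w = 0.33
R3 (z=81.0): acidic=0.86, cloudy=0.88; AND[min(a, b)] → w = 0.86
R4 (z=132.0): murky=0.73, basic=0.63; AND[min(a, b)] → w = 0.63
Weighted average = (0.50·104.6 + 0.33·145.3 + 0.86·81.0 + 0.63·132.0) / (0.50 + 0.33 + 0.86 + 0.63)
  = 253.0690 / 2.3200 = 109.08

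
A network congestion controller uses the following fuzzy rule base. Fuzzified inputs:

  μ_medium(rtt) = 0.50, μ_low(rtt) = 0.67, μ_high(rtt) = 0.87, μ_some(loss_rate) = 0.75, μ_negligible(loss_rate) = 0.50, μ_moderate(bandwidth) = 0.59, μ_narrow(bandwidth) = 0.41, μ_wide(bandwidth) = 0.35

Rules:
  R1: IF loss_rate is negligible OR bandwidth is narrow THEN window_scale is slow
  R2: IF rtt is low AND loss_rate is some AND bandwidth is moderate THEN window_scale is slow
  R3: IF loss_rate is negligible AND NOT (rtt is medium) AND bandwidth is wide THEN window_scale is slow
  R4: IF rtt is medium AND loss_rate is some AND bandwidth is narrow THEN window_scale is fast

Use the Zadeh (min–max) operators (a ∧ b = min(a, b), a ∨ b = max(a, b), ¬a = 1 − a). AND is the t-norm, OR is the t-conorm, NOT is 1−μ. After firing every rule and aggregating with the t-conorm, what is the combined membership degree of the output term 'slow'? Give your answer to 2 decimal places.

R1: negligible=0.50, narrow=0.41; OR[max(a, b)] → w = 0.50
R2: low=0.67, some=0.75, moderate=0.59; AND[min(a, b)] → w = 0.59
R3: negligible=0.50, ¬medium=1−0.50=0.50, wide=0.35; AND[min(a, b)] → w = 0.35
R4: medium=0.50, some=0.75, narrow=0.41; AND[min(a, b)] → w = 0.41
Rules with consequent 'slow': {R1, R2, R3} → strengths 0.50, 0.59, 0.35
Aggregate via t-conorm [max(a, b)]: 0.59

0.59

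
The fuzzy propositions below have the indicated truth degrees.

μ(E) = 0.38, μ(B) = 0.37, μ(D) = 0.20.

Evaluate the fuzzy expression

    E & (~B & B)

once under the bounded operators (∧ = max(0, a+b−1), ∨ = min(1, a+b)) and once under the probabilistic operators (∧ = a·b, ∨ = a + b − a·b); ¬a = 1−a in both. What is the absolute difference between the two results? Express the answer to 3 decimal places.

0.089

Under bounded:
  ~B = 1 − 0.37 = 0.63
  ~B & B = max(0, a+b−1) on (0.63, 0.37) = 0.00
  E & (~B & B) = max(0, a+b−1) on (0.38, 0.00) = 0.00
  → value = 0.0000
Under probabilistic:
  ~B = 1 − 0.3700 = 0.6300
  ~B & B = a·b on (0.6300, 0.3700) = 0.2331
  E & (~B & B) = a·b on (0.3800, 0.2331) = 0.0886
  → value = 0.0886
|0.0000 − 0.0886| = 0.089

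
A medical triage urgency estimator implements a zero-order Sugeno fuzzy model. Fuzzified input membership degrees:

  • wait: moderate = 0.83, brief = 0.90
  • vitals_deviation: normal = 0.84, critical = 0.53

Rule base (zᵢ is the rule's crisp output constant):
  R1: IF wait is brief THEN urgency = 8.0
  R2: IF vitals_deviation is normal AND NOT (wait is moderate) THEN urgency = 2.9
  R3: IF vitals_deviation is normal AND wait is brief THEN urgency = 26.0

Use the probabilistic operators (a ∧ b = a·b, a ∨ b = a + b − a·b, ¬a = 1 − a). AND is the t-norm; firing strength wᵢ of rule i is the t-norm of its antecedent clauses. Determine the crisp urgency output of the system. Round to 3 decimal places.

15.160

R1 (z=8.0): brief=0.90 → w = 0.9000
R2 (z=2.9): normal=0.84, ¬moderate=1−0.83=0.17; AND[a·b] → w = 0.1428
R3 (z=26.0): normal=0.84, brief=0.90; AND[a·b] → w = 0.7560
Weighted average = (0.9000·8.0 + 0.1428·2.9 + 0.7560·26.0) / (0.9000 + 0.1428 + 0.7560)
  = 27.2701 / 1.7988 = 15.160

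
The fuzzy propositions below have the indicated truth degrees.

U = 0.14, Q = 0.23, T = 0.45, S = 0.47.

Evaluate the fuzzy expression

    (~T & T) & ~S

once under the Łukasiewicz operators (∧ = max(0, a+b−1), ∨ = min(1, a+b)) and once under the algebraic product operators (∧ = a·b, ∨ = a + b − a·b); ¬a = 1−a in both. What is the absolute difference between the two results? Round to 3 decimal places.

Under Łukasiewicz:
  ~T = 1 − 0.45 = 0.55
  ~T & T = max(0, a+b−1) on (0.55, 0.45) = 0.00
  ~S = 1 − 0.47 = 0.53
  (~T & T) & ~S = max(0, a+b−1) on (0.00, 0.53) = 0.00
  → value = 0.0000
Under algebraic product:
  ~T = 1 − 0.4500 = 0.5500
  ~T & T = a·b on (0.5500, 0.4500) = 0.2475
  ~S = 1 − 0.4700 = 0.5300
  (~T & T) & ~S = a·b on (0.2475, 0.5300) = 0.1312
  → value = 0.1312
|0.0000 − 0.1312| = 0.131

0.131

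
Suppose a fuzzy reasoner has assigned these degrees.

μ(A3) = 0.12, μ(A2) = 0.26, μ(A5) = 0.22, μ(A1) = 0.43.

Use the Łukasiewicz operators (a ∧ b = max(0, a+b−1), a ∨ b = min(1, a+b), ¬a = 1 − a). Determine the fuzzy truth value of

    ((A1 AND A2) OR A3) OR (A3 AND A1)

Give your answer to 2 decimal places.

0.12

A1 AND A2 = max(0, a+b−1) on (0.43, 0.26) = 0.00
(A1 AND A2) OR A3 = min(1, a+b) on (0.00, 0.12) = 0.12
A3 AND A1 = max(0, a+b−1) on (0.12, 0.43) = 0.00
((A1 AND A2) OR A3) OR (A3 AND A1) = min(1, a+b) on (0.12, 0.00) = 0.12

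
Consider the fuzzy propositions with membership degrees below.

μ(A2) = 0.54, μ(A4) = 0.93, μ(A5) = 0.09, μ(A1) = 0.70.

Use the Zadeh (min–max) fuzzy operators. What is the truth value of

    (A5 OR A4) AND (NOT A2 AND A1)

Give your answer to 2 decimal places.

0.46

A5 OR A4 = max(a, b) on (0.09, 0.93) = 0.93
NOT A2 = 1 − 0.54 = 0.46
NOT A2 AND A1 = min(a, b) on (0.46, 0.70) = 0.46
(A5 OR A4) AND (NOT A2 AND A1) = min(a, b) on (0.93, 0.46) = 0.46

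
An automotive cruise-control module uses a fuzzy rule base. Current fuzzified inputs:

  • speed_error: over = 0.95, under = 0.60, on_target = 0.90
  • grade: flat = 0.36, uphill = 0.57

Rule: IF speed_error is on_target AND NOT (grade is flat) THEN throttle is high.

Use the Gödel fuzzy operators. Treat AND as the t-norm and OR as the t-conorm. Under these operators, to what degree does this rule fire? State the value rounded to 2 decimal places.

firing strength: on_target=0.90, ¬flat=1−0.36=0.64; AND[min(a, b)] → w = 0.64

0.64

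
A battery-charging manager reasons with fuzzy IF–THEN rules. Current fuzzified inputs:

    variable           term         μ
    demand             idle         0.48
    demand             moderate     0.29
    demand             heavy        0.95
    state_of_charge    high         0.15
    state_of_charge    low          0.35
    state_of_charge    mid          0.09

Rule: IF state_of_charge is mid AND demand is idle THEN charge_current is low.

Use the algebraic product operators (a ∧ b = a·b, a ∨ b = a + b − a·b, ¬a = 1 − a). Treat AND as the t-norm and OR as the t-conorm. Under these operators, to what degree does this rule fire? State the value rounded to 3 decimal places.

0.043

firing strength: mid=0.09, idle=0.48; AND[a·b] → w = 0.0432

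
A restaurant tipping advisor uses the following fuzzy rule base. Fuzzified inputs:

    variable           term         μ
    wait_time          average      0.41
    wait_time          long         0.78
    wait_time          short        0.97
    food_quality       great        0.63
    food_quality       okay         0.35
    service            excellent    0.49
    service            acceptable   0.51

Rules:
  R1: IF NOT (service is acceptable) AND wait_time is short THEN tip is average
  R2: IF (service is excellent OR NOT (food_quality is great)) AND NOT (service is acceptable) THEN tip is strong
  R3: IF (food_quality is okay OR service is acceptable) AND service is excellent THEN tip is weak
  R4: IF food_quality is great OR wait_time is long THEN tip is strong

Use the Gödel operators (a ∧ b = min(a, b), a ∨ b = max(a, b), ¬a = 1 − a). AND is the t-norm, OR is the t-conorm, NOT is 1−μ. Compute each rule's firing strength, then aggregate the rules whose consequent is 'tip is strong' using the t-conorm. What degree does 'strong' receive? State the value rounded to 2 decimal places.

R1: ¬acceptable=1−0.51=0.49, short=0.97; AND[min(a, b)] → w = 0.49
R2: (excellent=0.49 OR ¬great=1−0.63=0.37) = 0.49; AND[min(a, b)] with ¬acceptable=1−0.51=0.49 → w = 0.49
R3: (okay=0.35 OR acceptable=0.51) = 0.51; AND[min(a, b)] with excellent=0.49 → w = 0.49
R4: great=0.63, long=0.78; OR[max(a, b)] → w = 0.78
Rules with consequent 'strong': {R2, R4} → strengths 0.49, 0.78
Aggregate via t-conorm [max(a, b)]: 0.78

0.78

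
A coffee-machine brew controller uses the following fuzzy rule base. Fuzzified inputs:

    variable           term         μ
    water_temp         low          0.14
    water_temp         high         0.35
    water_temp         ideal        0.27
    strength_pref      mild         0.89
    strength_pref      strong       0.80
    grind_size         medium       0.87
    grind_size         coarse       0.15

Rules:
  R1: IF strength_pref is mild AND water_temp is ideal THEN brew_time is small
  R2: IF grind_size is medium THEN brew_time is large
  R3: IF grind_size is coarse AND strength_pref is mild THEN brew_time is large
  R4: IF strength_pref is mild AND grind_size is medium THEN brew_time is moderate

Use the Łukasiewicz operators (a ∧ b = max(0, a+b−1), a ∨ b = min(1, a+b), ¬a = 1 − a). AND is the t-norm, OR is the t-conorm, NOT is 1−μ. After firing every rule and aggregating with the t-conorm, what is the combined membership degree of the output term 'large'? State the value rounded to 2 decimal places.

R1: mild=0.89, ideal=0.27; AND[max(0, a+b−1)] → w = 0.16
R2: medium=0.87 → w = 0.87
R3: coarse=0.15, mild=0.89; AND[max(0, a+b−1)] → w = 0.04
R4: mild=0.89, medium=0.87; AND[max(0, a+b−1)] → w = 0.76
Rules with consequent 'large': {R2, R3} → strengths 0.87, 0.04
Aggregate via t-conorm [min(1, a+b)]: 0.91

0.91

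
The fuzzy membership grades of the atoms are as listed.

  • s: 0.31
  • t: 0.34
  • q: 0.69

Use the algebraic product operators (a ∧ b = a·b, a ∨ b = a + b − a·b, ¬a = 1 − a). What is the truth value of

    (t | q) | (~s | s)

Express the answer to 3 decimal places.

0.956

t | q = a + b − a·b on (0.3400, 0.6900) = 0.7954
~s = 1 − 0.3100 = 0.6900
~s | s = a + b − a·b on (0.6900, 0.3100) = 0.7861
(t | q) | (~s | s) = a + b − a·b on (0.7954, 0.7861) = 0.9562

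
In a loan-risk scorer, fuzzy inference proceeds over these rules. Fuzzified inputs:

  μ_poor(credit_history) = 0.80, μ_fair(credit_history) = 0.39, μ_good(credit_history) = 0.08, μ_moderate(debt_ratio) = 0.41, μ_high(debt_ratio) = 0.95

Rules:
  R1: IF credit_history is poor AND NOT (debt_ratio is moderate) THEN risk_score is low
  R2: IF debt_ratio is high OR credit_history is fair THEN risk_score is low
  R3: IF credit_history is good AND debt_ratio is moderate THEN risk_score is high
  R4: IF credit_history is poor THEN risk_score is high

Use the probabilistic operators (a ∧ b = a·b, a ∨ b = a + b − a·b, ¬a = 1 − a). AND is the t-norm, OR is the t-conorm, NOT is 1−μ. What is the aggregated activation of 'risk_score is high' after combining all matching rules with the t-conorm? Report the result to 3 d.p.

0.807

R1: poor=0.80, ¬moderate=1−0.41=0.59; AND[a·b] → w = 0.4720
R2: high=0.95, fair=0.39; OR[a + b − a·b] → w = 0.9695
R3: good=0.08, moderate=0.41; AND[a·b] → w = 0.0328
R4: poor=0.80 → w = 0.8000
Rules with consequent 'high': {R3, R4} → strengths 0.0328, 0.8000
Aggregate via t-conorm [a + b − a·b]: 0.8066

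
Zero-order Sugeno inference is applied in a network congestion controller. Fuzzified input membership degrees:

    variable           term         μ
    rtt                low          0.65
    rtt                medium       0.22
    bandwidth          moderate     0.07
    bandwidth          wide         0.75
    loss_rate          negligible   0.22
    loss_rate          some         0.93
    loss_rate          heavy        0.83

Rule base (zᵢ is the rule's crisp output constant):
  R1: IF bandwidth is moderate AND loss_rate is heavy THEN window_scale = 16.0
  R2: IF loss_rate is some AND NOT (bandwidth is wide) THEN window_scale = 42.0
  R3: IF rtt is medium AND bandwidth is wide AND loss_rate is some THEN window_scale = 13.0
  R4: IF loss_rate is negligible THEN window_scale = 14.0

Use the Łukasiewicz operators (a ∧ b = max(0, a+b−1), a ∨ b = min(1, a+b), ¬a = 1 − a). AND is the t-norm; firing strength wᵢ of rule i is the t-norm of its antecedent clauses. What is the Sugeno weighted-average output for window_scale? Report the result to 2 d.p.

26.60

R1 (z=16.0): moderate=0.07, heavy=0.83; AND[max(0, a+b−1)] → w = 0.00
R2 (z=42.0): some=0.93, ¬wide=1−0.75=0.25; AND[max(0, a+b−1)] → w = 0.18
R3 (z=13.0): medium=0.22, wide=0.75, some=0.93; AND[max(0, a+b−1)] → w = 0.00
R4 (z=14.0): negligible=0.22 → w = 0.22
Weighted average = (0.00·16.0 + 0.18·42.0 + 0.00·13.0 + 0.22·14.0) / (0.00 + 0.18 + 0.00 + 0.22)
  = 10.6400 / 0.4000 = 26.60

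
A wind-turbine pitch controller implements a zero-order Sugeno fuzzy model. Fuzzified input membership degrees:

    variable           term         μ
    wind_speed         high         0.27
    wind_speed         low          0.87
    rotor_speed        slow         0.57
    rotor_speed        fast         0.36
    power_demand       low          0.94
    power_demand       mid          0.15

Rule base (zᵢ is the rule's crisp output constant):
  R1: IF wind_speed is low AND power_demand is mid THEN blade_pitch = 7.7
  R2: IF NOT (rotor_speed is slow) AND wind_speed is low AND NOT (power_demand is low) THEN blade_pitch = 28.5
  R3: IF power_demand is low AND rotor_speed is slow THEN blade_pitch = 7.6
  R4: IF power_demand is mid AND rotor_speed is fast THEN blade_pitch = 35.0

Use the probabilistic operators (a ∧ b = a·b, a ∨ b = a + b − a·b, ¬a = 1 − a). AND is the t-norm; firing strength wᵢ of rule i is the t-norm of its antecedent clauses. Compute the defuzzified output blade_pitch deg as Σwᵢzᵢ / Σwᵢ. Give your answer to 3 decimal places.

R1 (z=7.7): low=0.87, mid=0.15; AND[a·b] → w = 0.1305
R2 (z=28.5): ¬slow=1−0.57=0.43, low=0.87, ¬low=1−0.94=0.06; AND[a·b] → w = 0.0224
R3 (z=7.6): low=0.94, slow=0.57; AND[a·b] → w = 0.5358
R4 (z=35.0): mid=0.15, fast=0.36; AND[a·b] → w = 0.0540
Weighted average = (0.1305·7.7 + 0.0224·28.5 + 0.5358·7.6 + 0.0540·35.0) / (0.1305 + 0.0224 + 0.5358 + 0.0540)
  = 7.6066 / 0.7427 = 10.241

10.241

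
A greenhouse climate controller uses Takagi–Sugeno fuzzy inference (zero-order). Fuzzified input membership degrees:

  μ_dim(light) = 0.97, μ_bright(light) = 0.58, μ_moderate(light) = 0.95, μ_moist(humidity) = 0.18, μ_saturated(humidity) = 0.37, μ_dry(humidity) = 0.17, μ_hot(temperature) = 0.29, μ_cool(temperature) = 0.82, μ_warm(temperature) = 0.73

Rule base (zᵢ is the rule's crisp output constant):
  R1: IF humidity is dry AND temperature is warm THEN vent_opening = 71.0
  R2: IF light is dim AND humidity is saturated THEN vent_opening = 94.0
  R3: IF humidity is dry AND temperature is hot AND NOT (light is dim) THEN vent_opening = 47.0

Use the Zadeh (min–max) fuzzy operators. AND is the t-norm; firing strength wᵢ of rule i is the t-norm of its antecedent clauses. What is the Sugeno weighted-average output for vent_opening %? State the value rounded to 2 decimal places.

R1 (z=71.0): dry=0.17, warm=0.73; AND[min(a, b)] → w = 0.17
R2 (z=94.0): dim=0.97, saturated=0.37; AND[min(a, b)] → w = 0.37
R3 (z=47.0): dry=0.17, hot=0.29, ¬dim=1−0.97=0.03; AND[min(a, b)] → w = 0.03
Weighted average = (0.17·71.0 + 0.37·94.0 + 0.03·47.0) / (0.17 + 0.37 + 0.03)
  = 48.2600 / 0.5700 = 84.67

84.67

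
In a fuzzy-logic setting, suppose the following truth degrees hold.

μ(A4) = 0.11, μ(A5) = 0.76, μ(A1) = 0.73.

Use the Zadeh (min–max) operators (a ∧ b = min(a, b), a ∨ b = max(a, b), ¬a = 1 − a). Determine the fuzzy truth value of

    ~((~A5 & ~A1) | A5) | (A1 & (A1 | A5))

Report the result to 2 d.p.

~A5 = 1 − 0.76 = 0.24
~A1 = 1 − 0.73 = 0.27
~A5 & ~A1 = min(a, b) on (0.24, 0.27) = 0.24
(~A5 & ~A1) | A5 = max(a, b) on (0.24, 0.76) = 0.76
~((~A5 & ~A1) | A5) = 1 − 0.76 = 0.24
A1 | A5 = max(a, b) on (0.73, 0.76) = 0.76
A1 & (A1 | A5) = min(a, b) on (0.73, 0.76) = 0.73
~((~A5 & ~A1) | A5) | (A1 & (A1 | A5)) = max(a, b) on (0.24, 0.73) = 0.73

0.73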